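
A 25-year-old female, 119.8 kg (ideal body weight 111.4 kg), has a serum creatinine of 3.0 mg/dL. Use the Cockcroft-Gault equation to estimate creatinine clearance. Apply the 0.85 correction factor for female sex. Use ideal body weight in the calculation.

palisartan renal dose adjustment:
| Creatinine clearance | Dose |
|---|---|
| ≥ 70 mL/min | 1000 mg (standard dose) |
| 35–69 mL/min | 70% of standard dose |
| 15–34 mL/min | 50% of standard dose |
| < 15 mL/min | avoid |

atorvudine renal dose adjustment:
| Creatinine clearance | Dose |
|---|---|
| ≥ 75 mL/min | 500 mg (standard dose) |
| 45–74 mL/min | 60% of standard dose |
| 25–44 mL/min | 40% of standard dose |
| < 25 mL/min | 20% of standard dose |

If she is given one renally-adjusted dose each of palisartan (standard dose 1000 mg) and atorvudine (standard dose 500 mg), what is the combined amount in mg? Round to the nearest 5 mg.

1000 mg

CrCl = (140 − 25) × 111.4 / (72 × 3) × 0.85 = 12811.0 / 216.00 × 0.85 ≈ 50.4 mL/min
CrCl ≈ 50 mL/min.
palisartan: 35–69 mL/min → 70% of 1000 mg = 700 mg.
atorvudine: 45–74 mL/min → 60% of 500 mg = 300 mg.
Total = 700 + 300 = 1000 mg.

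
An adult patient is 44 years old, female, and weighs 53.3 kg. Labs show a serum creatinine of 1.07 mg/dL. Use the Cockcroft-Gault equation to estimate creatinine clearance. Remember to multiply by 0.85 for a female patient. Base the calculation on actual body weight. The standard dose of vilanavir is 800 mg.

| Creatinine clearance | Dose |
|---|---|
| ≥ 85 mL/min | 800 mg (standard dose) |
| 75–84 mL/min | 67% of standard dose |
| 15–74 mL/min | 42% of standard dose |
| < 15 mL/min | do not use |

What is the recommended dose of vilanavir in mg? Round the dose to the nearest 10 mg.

CrCl = (140 − 44) × 53.3 / (72 × 1.07) × 0.85 = 5116.8 / 77.04 × 0.85 ≈ 56.5 mL/min
CrCl ≈ 56 mL/min → bracket 15–74 mL/min.
42% of 800 mg = 336 mg → 340 mg

340 mg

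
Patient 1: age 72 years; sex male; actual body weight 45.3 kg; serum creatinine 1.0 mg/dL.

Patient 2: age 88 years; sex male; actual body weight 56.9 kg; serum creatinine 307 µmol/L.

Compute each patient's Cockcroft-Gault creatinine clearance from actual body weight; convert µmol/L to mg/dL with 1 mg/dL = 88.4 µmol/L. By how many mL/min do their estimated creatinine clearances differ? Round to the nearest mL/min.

Patient 1: CrCl = (140 − 72) × 45.3 / (72 × 1) = 3080.4 / 72.00 ≈ 42.8 mL/min
Patient 2: SCr = 307 / 88.4 = 3.473 mg/dL
Patient 2: CrCl = (140 − 88) × 56.9 / (72 × 3.473) = 2958.8 / 250.06 ≈ 11.8 mL/min
|42.8 − 11.8| = 31.0 mL/min

31 mL/min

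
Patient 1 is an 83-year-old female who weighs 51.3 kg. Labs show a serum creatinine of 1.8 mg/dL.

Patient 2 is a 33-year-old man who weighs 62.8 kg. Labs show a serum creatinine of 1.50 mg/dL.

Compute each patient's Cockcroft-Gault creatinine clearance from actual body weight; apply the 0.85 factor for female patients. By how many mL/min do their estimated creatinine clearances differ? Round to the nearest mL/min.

Patient 1: CrCl = (140 − 83) × 51.3 / (72 × 1.8) × 0.85 = 2924.1 / 129.60 × 0.85 ≈ 19.2 mL/min
Patient 2: CrCl = (140 − 33) × 62.8 / (72 × 1.5) = 6719.6 / 108.00 ≈ 62.2 mL/min
|19.2 − 62.2| = 43.0 mL/min

43 mL/min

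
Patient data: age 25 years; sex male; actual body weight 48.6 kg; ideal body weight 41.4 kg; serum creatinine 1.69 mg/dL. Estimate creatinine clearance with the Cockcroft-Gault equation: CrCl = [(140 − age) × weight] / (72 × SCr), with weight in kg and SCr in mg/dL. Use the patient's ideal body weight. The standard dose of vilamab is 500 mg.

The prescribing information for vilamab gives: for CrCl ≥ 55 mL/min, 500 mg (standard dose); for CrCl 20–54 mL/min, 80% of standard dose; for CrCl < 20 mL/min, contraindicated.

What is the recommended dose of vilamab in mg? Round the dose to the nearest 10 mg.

400 mg

CrCl = (140 − 25) × 41.4 / (72 × 1.69) = 4761.0 / 121.68 ≈ 39.1 mL/min
CrCl ≈ 39 mL/min → bracket 20–54 mL/min.
80% of 500 mg = 400 mg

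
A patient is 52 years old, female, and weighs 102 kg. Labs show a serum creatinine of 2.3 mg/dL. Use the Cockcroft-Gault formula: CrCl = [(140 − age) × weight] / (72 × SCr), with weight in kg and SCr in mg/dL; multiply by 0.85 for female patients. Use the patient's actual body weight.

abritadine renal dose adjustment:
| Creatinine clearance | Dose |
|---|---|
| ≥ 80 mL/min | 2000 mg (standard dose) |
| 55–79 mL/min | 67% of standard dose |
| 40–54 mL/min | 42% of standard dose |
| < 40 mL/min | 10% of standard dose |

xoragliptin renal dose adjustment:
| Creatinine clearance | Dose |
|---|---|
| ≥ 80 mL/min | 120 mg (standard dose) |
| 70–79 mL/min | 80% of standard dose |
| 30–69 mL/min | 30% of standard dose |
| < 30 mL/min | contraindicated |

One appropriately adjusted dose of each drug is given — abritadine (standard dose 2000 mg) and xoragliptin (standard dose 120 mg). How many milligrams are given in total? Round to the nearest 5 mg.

CrCl = (140 − 52) × 102 / (72 × 2.3) × 0.85 = 8976.0 / 165.60 × 0.85 ≈ 46.1 mL/min
CrCl ≈ 46 mL/min.
abritadine: 40–54 mL/min → 42% of 2000 mg = 840 mg.
xoragliptin: 30–69 mL/min → 30% of 120 mg = 36 mg.
Total = 840 + 36 = 876 mg.

875 mg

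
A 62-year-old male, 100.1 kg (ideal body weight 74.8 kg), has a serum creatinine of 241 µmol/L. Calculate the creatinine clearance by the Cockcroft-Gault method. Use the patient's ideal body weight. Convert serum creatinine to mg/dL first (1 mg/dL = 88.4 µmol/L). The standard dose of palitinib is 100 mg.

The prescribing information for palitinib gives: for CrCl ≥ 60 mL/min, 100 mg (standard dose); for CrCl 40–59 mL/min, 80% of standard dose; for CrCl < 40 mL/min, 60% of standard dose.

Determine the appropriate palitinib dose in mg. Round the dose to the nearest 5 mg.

SCr = 241 / 88.4 = 2.726 mg/dL
CrCl = (140 − 62) × 74.8 / (72 × 2.726) = 5834.4 / 196.27 ≈ 29.7 mL/min
CrCl ≈ 30 mL/min → bracket < 40 mL/min.
60% of 100 mg = 60 mg

60 mg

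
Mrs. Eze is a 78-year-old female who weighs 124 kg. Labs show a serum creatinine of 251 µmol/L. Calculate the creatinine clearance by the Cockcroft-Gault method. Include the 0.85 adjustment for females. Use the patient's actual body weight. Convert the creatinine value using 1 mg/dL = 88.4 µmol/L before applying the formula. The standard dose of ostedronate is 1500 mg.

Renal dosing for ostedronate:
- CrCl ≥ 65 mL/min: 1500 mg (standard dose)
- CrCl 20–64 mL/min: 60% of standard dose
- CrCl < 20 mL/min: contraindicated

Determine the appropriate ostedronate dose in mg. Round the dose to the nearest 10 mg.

900 mg

SCr = 251 / 88.4 = 2.839 mg/dL
CrCl = (140 − 78) × 124 / (72 × 2.839) × 0.85 = 7688.0 / 204.41 × 0.85 ≈ 32.0 mL/min
CrCl ≈ 32 mL/min → bracket 20–64 mL/min.
60% of 1500 mg = 900 mg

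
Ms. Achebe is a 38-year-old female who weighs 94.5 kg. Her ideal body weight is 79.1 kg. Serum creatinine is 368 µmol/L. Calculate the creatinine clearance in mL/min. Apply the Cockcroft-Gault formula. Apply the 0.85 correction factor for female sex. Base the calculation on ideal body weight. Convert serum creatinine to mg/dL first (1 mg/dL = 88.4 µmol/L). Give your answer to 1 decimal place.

22.9 mL/min

SCr = 368 / 88.4 = 4.163 mg/dL
CrCl = (140 − 38) × 79.1 / (72 × 4.163) × 0.85 = 8068.2 / 299.74 × 0.85 ≈ 22.9 mL/min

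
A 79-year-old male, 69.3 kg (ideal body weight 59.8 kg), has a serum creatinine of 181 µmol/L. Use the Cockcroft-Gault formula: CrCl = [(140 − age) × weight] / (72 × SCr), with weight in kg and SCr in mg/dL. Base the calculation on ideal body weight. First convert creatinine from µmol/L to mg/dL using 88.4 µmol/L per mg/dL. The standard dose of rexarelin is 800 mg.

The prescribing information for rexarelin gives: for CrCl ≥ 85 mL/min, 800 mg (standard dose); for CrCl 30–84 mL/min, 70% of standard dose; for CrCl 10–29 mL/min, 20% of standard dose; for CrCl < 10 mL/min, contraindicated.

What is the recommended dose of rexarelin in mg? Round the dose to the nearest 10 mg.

SCr = 181 / 88.4 = 2.048 mg/dL
CrCl = (140 − 79) × 59.8 / (72 × 2.048) = 3647.8 / 147.46 ≈ 24.7 mL/min
CrCl ≈ 25 mL/min → bracket 10–29 mL/min.
20% of 800 mg = 160 mg

160 mg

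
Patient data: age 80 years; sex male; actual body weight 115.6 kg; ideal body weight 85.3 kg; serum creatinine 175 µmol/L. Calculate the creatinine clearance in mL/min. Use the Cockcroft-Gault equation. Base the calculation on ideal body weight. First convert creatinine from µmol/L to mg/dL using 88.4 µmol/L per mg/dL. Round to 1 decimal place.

SCr = 175 / 88.4 = 1.98 mg/dL
CrCl = (140 − 80) × 85.3 / (72 × 1.98) = 5118.0 / 142.56 ≈ 35.9 mL/min

35.9 mL/min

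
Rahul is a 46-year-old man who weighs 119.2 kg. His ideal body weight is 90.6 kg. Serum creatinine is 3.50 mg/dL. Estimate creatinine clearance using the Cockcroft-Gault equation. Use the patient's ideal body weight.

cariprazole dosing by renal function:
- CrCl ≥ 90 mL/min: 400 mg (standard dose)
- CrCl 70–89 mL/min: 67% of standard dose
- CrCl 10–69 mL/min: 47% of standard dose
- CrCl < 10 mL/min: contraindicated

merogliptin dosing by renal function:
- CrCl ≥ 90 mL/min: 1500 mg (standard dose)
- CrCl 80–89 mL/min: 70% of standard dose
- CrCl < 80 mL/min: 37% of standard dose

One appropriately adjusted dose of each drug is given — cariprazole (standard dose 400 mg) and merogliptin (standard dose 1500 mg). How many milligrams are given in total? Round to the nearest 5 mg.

745 mg

CrCl = (140 − 46) × 90.6 / (72 × 3.5) = 8516.4 / 252.00 ≈ 33.8 mL/min
CrCl ≈ 34 mL/min.
cariprazole: 10–69 mL/min → 47% of 400 mg = 188 mg.
merogliptin: < 80 mL/min → 37% of 1500 mg = 555 mg.
Total = 188 + 555 = 743 mg.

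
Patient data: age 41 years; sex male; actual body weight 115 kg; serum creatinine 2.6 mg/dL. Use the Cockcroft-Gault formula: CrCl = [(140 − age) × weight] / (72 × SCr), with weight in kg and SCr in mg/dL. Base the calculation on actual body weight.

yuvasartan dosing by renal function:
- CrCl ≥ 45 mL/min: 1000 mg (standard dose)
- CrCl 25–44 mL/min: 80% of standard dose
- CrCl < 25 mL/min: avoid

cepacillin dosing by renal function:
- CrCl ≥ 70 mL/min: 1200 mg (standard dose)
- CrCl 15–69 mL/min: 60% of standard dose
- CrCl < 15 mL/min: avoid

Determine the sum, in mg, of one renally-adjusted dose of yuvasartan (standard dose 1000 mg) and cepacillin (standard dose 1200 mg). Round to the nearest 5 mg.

CrCl = (140 − 41) × 115 / (72 × 2.6) = 11385.0 / 187.20 ≈ 60.8 mL/min
CrCl ≈ 61 mL/min.
yuvasartan: ≥ 45 mL/min → 100% of 1000 mg = 1000 mg.
cepacillin: 15–69 mL/min → 60% of 1200 mg = 720 mg.
Total = 1000 + 720 = 1720 mg.

1720 mg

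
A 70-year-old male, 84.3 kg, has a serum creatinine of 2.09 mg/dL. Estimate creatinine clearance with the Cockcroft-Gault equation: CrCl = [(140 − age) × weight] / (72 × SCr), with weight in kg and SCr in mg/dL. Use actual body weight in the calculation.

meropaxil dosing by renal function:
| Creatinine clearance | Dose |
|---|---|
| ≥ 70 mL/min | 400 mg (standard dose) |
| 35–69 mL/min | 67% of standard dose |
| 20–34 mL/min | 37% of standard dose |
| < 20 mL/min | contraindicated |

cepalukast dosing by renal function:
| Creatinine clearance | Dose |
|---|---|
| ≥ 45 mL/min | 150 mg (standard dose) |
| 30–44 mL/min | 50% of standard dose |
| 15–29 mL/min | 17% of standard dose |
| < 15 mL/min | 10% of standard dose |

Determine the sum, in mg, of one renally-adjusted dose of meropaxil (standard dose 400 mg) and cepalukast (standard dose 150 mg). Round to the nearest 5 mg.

CrCl = (140 − 70) × 84.3 / (72 × 2.09) = 5901.0 / 150.48 ≈ 39.2 mL/min
CrCl ≈ 39 mL/min.
meropaxil: 35–69 mL/min → 67% of 400 mg = 268 mg.
cepalukast: 30–44 mL/min → 50% of 150 mg = 75 mg.
Total = 268 + 75 = 343 mg.

345 mg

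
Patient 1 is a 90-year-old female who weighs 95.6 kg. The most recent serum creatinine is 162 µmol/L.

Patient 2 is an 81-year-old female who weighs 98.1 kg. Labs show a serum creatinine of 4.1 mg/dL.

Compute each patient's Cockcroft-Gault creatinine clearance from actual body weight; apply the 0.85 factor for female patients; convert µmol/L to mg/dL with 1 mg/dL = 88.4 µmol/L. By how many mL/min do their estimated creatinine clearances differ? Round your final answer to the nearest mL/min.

14 mL/min

Patient 1: SCr = 162 / 88.4 = 1.833 mg/dL
Patient 1: CrCl = (140 − 90) × 95.6 / (72 × 1.833) × 0.85 = 4780.0 / 131.98 × 0.85 ≈ 30.8 mL/min
Patient 2: CrCl = (140 − 81) × 98.1 / (72 × 4.1) × 0.85 = 5787.9 / 295.20 × 0.85 ≈ 16.7 mL/min
|30.8 − 16.7| = 14.1 mL/min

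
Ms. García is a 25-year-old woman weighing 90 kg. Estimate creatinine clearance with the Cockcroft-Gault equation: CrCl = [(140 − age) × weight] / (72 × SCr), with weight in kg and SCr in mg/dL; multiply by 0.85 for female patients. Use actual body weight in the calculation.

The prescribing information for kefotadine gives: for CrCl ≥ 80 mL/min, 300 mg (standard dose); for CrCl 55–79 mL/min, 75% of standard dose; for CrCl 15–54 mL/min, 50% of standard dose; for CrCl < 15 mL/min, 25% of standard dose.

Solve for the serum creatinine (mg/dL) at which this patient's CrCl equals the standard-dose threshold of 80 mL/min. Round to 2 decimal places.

1.53 mg/dL

Standard dose requires CrCl ≥ 80 mL/min.
Set (140 − 25) × 90 × 0.85 / (72 × SCr) = 80
SCr = (140 − 25) × 90 × 0.85 / (72 × 80) = 1.527 mg/dL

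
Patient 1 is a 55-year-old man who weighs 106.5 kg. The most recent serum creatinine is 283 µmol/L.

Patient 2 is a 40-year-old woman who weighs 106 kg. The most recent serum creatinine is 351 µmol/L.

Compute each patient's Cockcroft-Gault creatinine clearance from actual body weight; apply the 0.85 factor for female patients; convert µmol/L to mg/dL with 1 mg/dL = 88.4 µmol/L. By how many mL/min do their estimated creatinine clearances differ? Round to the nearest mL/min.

8 mL/min

Patient 1: SCr = 283 / 88.4 = 3.201 mg/dL
Patient 1: CrCl = (140 − 55) × 106.5 / (72 × 3.201) = 9052.5 / 230.47 ≈ 39.3 mL/min
Patient 2: SCr = 351 / 88.4 = 3.971 mg/dL
Patient 2: CrCl = (140 − 40) × 106 / (72 × 3.971) × 0.85 = 10600.0 / 285.91 × 0.85 ≈ 31.5 mL/min
|39.3 − 31.5| = 7.8 mL/min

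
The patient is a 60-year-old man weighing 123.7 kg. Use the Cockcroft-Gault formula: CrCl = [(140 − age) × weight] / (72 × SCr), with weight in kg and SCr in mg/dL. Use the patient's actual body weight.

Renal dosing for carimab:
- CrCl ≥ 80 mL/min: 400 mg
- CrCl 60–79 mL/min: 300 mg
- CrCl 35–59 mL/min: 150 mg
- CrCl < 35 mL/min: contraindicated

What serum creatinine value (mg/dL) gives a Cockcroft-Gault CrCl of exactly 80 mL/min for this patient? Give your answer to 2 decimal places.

1.72 mg/dL

Standard dose requires CrCl ≥ 80 mL/min.
Set (140 − 60) × 123.7 / (72 × SCr) = 80
SCr = (140 − 60) × 123.7 / (72 × 80) = 1.718 mg/dL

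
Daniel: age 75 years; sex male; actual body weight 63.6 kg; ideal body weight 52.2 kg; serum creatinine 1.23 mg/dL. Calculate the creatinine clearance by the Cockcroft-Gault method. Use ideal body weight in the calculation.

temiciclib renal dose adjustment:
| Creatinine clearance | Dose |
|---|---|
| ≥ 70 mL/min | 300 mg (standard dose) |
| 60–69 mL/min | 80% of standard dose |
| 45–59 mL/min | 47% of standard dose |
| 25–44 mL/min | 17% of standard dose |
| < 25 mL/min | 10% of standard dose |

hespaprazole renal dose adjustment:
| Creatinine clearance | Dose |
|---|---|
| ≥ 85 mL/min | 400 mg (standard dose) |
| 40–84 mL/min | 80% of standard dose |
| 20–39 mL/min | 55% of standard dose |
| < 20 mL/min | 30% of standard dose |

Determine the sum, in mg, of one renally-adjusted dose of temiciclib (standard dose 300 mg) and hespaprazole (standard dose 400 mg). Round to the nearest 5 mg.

270 mg

CrCl = (140 − 75) × 52.2 / (72 × 1.23) = 3393.0 / 88.56 ≈ 38.3 mL/min
CrCl ≈ 38 mL/min.
temiciclib: 25–44 mL/min → 17% of 300 mg = 51 mg.
hespaprazole: 20–39 mL/min → 55% of 400 mg = 220 mg.
Total = 51 + 220 = 271 mg.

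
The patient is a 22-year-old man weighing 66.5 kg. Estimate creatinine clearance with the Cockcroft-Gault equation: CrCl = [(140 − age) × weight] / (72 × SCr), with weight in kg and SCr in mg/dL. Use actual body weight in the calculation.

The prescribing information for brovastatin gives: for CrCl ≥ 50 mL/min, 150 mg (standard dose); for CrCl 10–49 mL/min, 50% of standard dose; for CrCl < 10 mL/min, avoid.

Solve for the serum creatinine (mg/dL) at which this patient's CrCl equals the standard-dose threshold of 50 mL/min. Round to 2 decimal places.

Standard dose requires CrCl ≥ 50 mL/min.
Set (140 − 22) × 66.5 / (72 × SCr) = 50
SCr = (140 − 22) × 66.5 / (72 × 50) = 2.180 mg/dL

2.18 mg/dL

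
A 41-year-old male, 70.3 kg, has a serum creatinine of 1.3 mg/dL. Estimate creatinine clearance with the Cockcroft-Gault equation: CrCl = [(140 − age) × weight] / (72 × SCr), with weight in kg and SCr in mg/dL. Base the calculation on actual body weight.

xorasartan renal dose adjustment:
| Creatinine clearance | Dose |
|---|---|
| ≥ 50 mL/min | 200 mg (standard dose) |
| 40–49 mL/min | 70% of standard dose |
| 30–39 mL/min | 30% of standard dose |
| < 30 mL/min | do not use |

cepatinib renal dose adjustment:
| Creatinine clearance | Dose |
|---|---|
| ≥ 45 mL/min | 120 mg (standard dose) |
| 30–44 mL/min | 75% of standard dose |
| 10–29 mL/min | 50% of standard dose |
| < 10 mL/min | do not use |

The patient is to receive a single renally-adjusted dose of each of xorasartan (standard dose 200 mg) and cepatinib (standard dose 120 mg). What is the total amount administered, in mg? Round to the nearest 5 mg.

320 mg

CrCl = (140 − 41) × 70.3 / (72 × 1.3) = 6959.7 / 93.60 ≈ 74.4 mL/min
CrCl ≈ 74 mL/min.
xorasartan: ≥ 50 mL/min → 100% of 200 mg = 200 mg.
cepatinib: ≥ 45 mL/min → 100% of 120 mg = 120 mg.
Total = 200 + 120 = 320 mg.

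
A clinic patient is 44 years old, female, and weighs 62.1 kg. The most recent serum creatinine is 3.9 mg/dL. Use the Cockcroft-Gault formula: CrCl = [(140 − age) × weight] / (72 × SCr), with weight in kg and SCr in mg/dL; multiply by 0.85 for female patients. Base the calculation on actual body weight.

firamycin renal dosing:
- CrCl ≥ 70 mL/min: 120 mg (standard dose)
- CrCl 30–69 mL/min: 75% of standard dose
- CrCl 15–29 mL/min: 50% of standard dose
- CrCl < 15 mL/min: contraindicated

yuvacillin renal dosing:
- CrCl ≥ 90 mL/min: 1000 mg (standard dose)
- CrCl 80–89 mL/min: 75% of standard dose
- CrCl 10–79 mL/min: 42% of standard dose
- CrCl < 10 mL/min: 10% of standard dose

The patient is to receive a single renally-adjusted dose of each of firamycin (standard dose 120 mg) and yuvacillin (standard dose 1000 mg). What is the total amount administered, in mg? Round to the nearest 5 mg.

480 mg

CrCl = (140 − 44) × 62.1 / (72 × 3.9) × 0.85 = 5961.6 / 280.80 × 0.85 ≈ 18.0 mL/min
CrCl ≈ 18 mL/min.
firamycin: 15–29 mL/min → 50% of 120 mg = 60 mg.
yuvacillin: 10–79 mL/min → 42% of 1000 mg = 420 mg.
Total = 60 + 420 = 480 mg.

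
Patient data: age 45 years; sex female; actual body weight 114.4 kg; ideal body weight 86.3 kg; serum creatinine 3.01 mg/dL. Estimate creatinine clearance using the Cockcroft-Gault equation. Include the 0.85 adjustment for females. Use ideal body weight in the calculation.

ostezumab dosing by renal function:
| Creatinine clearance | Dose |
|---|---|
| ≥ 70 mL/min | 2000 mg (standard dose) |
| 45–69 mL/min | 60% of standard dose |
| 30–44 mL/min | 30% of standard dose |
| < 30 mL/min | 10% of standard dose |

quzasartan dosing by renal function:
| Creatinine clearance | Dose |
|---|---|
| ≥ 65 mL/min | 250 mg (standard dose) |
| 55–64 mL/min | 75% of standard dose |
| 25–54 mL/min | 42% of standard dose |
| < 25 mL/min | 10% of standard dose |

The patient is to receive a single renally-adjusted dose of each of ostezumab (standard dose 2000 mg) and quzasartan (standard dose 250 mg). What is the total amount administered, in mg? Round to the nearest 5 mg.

CrCl = (140 − 45) × 86.3 / (72 × 3.01) × 0.85 = 8198.5 / 216.72 × 0.85 ≈ 32.2 mL/min
CrCl ≈ 32 mL/min.
ostezumab: 30–44 mL/min → 30% of 2000 mg = 600 mg.
quzasartan: 25–54 mL/min → 42% of 250 mg = 105 mg.
Total = 600 + 105 = 705 mg.

705 mg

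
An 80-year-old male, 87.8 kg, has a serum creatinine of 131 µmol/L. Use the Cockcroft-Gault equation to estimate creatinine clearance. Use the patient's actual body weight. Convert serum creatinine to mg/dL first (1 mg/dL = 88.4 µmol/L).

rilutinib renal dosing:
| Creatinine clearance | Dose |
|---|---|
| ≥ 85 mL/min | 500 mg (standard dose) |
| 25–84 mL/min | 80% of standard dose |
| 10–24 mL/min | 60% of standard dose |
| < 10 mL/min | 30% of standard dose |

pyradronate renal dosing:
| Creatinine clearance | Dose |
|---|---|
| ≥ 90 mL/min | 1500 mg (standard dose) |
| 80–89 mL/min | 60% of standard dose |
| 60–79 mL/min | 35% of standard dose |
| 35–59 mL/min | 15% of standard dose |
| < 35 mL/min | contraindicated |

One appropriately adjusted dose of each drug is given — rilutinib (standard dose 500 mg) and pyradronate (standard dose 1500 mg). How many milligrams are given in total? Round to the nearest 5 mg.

625 mg

SCr = 131 / 88.4 = 1.482 mg/dL
CrCl = (140 − 80) × 87.8 / (72 × 1.482) = 5268.0 / 106.70 ≈ 49.4 mL/min
CrCl ≈ 49 mL/min.
rilutinib: 25–84 mL/min → 80% of 500 mg = 400 mg.
pyradronate: 35–59 mL/min → 15% of 1500 mg = 225 mg.
Total = 400 + 225 = 625 mg.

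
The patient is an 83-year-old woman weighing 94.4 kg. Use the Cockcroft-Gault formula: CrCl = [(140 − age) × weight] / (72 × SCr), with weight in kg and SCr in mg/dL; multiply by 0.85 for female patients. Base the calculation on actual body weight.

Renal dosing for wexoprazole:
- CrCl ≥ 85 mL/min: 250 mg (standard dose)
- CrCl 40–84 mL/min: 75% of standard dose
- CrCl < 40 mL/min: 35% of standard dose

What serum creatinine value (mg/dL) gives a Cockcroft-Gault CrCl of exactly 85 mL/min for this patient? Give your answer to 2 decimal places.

Standard dose requires CrCl ≥ 85 mL/min.
Set (140 − 83) × 94.4 × 0.85 / (72 × SCr) = 85
SCr = (140 − 83) × 94.4 × 0.85 / (72 × 85) = 0.747 mg/dL

0.75 mg/dL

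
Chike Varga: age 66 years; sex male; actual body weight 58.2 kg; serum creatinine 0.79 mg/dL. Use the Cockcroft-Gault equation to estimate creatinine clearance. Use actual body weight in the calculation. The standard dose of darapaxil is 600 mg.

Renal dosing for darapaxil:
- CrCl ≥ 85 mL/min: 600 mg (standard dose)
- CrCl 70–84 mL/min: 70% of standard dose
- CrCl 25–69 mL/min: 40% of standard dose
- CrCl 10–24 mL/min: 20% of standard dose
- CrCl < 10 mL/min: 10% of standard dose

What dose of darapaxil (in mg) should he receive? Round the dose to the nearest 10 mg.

CrCl = (140 − 66) × 58.2 / (72 × 0.79) = 4306.8 / 56.88 ≈ 75.7 mL/min
CrCl ≈ 76 mL/min → bracket 70–84 mL/min.
70% of 600 mg = 420 mg

420 mg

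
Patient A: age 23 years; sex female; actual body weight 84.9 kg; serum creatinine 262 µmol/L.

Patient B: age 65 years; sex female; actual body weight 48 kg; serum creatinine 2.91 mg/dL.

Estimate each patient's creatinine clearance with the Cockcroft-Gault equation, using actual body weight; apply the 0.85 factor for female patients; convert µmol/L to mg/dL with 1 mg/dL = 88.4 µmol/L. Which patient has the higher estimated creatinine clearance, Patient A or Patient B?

Patient A

Patient A: SCr = 262 / 88.4 = 2.964 mg/dL
Patient A: CrCl = (140 − 23) × 84.9 / (72 × 2.964) × 0.85 = 9933.3 / 213.41 × 0.85 ≈ 39.6 mL/min
Patient B: CrCl = (140 − 65) × 48 / (72 × 2.91) × 0.85 = 3600.0 / 209.52 × 0.85 ≈ 14.6 mL/min
39.6 vs 14.6 mL/min → Patient A is higher.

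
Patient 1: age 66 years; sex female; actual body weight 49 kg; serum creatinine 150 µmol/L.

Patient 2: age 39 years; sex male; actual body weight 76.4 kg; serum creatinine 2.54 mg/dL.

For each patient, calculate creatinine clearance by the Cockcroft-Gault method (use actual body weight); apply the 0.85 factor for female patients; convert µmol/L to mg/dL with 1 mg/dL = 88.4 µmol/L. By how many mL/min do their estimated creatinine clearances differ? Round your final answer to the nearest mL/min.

Patient 1: SCr = 150 / 88.4 = 1.697 mg/dL
Patient 1: CrCl = (140 − 66) × 49 / (72 × 1.697) × 0.85 = 3626.0 / 122.18 × 0.85 ≈ 25.2 mL/min
Patient 2: CrCl = (140 − 39) × 76.4 / (72 × 2.54) = 7716.4 / 182.88 ≈ 42.2 mL/min
|25.2 − 42.2| = 17.0 mL/min

17 mL/min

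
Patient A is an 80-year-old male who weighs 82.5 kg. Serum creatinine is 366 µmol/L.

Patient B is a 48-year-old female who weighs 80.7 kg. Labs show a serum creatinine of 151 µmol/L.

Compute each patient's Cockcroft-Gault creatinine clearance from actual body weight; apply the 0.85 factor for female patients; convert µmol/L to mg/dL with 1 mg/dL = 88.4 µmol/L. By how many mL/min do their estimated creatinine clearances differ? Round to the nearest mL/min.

35 mL/min

Patient A: SCr = 366 / 88.4 = 4.14 mg/dL
Patient A: CrCl = (140 − 80) × 82.5 / (72 × 4.14) = 4950.0 / 298.08 ≈ 16.6 mL/min
Patient B: SCr = 151 / 88.4 = 1.708 mg/dL
Patient B: CrCl = (140 − 48) × 80.7 / (72 × 1.708) × 0.85 = 7424.4 / 122.98 × 0.85 ≈ 51.3 mL/min
|16.6 − 51.3| = 34.7 mL/min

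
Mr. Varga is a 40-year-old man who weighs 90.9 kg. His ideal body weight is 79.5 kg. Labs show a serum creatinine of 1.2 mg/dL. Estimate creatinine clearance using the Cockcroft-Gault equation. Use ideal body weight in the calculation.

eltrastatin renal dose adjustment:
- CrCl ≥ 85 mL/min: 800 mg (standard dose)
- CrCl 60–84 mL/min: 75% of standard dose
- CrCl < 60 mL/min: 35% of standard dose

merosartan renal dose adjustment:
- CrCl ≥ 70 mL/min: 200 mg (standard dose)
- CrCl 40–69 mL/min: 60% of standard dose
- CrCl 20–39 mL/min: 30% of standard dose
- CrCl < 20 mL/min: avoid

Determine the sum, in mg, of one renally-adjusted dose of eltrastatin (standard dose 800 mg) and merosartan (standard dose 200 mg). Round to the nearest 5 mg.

1000 mg

CrCl = (140 − 40) × 79.5 / (72 × 1.2) = 7950.0 / 86.40 ≈ 92.0 mL/min
CrCl ≈ 92 mL/min.
eltrastatin: ≥ 85 mL/min → 100% of 800 mg = 800 mg.
merosartan: ≥ 70 mL/min → 100% of 200 mg = 200 mg.
Total = 800 + 200 = 1000 mg.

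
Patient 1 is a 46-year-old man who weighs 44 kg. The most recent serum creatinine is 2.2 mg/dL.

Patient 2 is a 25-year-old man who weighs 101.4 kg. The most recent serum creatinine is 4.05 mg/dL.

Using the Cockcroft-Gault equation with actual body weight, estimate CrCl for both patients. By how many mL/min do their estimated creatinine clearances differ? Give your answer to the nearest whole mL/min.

Patient 1: CrCl = (140 − 46) × 44 / (72 × 2.2) = 4136.0 / 158.40 ≈ 26.1 mL/min
Patient 2: CrCl = (140 − 25) × 101.4 / (72 × 4.05) = 11661.0 / 291.60 ≈ 40.0 mL/min
|26.1 − 40.0| = 13.9 mL/min

14 mL/min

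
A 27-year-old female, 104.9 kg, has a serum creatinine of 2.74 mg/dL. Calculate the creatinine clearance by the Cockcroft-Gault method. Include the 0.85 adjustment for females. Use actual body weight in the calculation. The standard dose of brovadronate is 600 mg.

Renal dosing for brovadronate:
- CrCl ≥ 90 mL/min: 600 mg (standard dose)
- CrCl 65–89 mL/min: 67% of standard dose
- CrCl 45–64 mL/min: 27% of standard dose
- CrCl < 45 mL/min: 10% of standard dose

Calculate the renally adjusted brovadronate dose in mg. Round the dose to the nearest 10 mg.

CrCl = (140 − 27) × 104.9 / (72 × 2.74) × 0.85 = 11853.7 / 197.28 × 0.85 ≈ 51.1 mL/min
CrCl ≈ 51 mL/min → bracket 45–64 mL/min.
27% of 600 mg = 162 mg → 160 mg

160 mg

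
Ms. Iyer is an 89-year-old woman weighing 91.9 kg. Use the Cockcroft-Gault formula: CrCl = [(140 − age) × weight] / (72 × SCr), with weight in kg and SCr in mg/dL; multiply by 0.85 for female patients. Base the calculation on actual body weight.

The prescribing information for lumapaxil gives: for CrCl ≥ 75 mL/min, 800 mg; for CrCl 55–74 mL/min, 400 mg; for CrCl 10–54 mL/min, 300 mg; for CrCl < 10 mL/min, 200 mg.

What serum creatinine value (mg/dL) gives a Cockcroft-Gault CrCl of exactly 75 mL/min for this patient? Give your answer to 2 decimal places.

Standard dose requires CrCl ≥ 75 mL/min.
Set (140 − 89) × 91.9 × 0.85 / (72 × SCr) = 75
SCr = (140 − 89) × 91.9 × 0.85 / (72 × 75) = 0.738 mg/dL

0.74 mg/dL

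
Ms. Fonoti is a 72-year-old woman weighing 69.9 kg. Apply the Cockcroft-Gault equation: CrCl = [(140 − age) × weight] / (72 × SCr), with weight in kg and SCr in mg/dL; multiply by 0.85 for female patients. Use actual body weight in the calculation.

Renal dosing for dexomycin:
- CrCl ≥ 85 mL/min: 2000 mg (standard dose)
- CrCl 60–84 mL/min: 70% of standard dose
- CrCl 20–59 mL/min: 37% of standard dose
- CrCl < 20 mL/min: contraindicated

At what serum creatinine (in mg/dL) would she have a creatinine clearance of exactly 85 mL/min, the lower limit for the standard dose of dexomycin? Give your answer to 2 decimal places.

0.66 mg/dL

Standard dose requires CrCl ≥ 85 mL/min.
Set (140 − 72) × 69.9 × 0.85 / (72 × SCr) = 85
SCr = (140 − 72) × 69.9 × 0.85 / (72 × 85) = 0.660 mg/dL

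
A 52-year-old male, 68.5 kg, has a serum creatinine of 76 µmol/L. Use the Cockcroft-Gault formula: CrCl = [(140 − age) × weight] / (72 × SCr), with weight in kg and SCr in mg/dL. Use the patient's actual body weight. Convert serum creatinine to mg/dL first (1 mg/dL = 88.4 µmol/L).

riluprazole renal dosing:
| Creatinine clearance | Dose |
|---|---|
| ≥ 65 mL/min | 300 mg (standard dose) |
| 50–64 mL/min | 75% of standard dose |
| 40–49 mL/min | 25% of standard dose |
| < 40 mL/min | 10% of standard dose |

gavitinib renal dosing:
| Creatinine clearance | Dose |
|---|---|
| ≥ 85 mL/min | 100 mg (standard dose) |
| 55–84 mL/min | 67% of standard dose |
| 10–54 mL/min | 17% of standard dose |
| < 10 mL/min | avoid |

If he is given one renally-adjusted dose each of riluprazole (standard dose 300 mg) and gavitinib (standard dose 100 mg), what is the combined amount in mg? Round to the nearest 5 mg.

400 mg

SCr = 76 / 88.4 = 0.86 mg/dL
CrCl = (140 − 52) × 68.5 / (72 × 0.86) = 6028.0 / 61.92 ≈ 97.4 mL/min
CrCl ≈ 97 mL/min.
riluprazole: ≥ 65 mL/min → 100% of 300 mg = 300 mg.
gavitinib: ≥ 85 mL/min → 100% of 100 mg = 100 mg.
Total = 300 + 100 = 400 mg.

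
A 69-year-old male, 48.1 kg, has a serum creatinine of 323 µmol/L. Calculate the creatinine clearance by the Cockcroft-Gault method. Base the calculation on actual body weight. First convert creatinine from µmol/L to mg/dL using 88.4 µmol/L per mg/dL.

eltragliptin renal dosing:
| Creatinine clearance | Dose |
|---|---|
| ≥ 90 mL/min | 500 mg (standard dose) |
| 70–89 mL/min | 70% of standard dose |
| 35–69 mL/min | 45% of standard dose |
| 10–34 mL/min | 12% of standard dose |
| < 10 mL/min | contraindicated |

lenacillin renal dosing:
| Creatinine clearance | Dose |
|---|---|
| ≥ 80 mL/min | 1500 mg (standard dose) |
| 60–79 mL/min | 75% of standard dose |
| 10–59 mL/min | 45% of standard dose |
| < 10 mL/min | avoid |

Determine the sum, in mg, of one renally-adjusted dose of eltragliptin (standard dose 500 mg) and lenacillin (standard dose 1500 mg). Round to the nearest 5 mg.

SCr = 323 / 88.4 = 3.654 mg/dL
CrCl = (140 − 69) × 48.1 / (72 × 3.654) = 3415.1 / 263.09 ≈ 13.0 mL/min
CrCl ≈ 13 mL/min.
eltragliptin: 10–34 mL/min → 12% of 500 mg = 60 mg.
lenacillin: 10–59 mL/min → 45% of 1500 mg = 675 mg.
Total = 60 + 675 = 735 mg.

735 mg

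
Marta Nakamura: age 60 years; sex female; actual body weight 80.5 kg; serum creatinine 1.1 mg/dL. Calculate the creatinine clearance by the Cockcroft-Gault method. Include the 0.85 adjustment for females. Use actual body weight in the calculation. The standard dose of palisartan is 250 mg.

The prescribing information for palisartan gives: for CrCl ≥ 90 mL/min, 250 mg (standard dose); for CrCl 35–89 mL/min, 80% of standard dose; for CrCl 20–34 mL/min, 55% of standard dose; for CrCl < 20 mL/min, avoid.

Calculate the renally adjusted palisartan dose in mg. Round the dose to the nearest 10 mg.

200 mg

CrCl = (140 − 60) × 80.5 / (72 × 1.1) × 0.85 = 6440.0 / 79.20 × 0.85 ≈ 69.1 mL/min
CrCl ≈ 69 mL/min → bracket 35–89 mL/min.
80% of 250 mg = 200 mg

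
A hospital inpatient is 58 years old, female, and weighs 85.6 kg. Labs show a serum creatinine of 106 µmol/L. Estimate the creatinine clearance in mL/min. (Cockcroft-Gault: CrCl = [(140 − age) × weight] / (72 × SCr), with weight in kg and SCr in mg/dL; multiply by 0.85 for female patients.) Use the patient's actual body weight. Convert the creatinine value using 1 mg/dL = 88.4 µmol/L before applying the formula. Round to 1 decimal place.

SCr = 106 / 88.4 = 1.199 mg/dL
CrCl = (140 − 58) × 85.6 / (72 × 1.199) × 0.85 = 7019.2 / 86.33 × 0.85 ≈ 69.1 mL/min

69.1 mL/min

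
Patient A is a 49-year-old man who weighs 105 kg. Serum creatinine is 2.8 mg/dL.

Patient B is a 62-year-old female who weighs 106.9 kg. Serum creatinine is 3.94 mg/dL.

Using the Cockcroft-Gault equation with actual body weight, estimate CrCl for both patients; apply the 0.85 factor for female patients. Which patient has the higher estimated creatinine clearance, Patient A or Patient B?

Patient A

Patient A: CrCl = (140 − 49) × 105 / (72 × 2.8) = 9555.0 / 201.60 ≈ 47.4 mL/min
Patient B: CrCl = (140 − 62) × 106.9 / (72 × 3.94) × 0.85 = 8338.2 / 283.68 × 0.85 ≈ 25.0 mL/min
47.4 vs 25.0 mL/min → Patient A is higher.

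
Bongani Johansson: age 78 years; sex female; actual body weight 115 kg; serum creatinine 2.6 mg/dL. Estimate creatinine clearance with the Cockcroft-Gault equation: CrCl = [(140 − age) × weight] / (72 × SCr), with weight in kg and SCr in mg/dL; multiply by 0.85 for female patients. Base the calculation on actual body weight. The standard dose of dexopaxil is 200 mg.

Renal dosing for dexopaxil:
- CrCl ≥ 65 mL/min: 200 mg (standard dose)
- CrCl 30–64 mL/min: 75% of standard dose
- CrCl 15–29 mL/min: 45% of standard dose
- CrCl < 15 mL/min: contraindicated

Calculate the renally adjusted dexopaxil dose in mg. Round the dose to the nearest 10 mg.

150 mg

CrCl = (140 − 78) × 115 / (72 × 2.6) × 0.85 = 7130.0 / 187.20 × 0.85 ≈ 32.4 mL/min
CrCl ≈ 32 mL/min → bracket 30–64 mL/min.
75% of 200 mg = 150 mg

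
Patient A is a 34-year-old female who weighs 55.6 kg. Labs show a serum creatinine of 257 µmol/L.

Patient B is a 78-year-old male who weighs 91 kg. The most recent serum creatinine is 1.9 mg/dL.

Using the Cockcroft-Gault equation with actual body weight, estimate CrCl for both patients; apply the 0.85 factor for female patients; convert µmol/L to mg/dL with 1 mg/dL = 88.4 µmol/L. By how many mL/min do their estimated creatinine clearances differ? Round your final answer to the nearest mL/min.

17 mL/min

Patient A: SCr = 257 / 88.4 = 2.907 mg/dL
Patient A: CrCl = (140 − 34) × 55.6 / (72 × 2.907) × 0.85 = 5893.6 / 209.30 × 0.85 ≈ 23.9 mL/min
Patient B: CrCl = (140 − 78) × 91 / (72 × 1.9) = 5642.0 / 136.80 ≈ 41.2 mL/min
|23.9 − 41.2| = 17.3 mL/min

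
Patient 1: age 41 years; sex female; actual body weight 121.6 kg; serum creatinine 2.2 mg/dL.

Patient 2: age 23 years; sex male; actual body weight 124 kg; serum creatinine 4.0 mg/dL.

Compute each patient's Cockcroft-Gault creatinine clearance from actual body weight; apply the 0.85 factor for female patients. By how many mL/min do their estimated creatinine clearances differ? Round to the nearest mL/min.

Patient 1: CrCl = (140 − 41) × 121.6 / (72 × 2.2) × 0.85 = 12038.4 / 158.40 × 0.85 ≈ 64.6 mL/min
Patient 2: CrCl = (140 − 23) × 124 / (72 × 4) = 14508.0 / 288.00 ≈ 50.4 mL/min
|64.6 − 50.4| = 14.2 mL/min

14 mL/min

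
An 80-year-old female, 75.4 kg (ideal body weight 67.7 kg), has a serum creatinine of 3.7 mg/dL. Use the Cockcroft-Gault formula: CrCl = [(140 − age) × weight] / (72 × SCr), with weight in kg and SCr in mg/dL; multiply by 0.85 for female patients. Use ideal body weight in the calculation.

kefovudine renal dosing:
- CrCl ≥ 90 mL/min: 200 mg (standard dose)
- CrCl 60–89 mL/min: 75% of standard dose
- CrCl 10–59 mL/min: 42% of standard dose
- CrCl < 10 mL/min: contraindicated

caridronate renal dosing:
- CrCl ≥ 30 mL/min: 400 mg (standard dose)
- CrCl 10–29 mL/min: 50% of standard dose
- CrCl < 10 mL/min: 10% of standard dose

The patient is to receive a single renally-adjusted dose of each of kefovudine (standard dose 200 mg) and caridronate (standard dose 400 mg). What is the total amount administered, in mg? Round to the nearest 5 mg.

285 mg

CrCl = (140 − 80) × 67.7 / (72 × 3.7) × 0.85 = 4062.0 / 266.40 × 0.85 ≈ 13.0 mL/min
CrCl ≈ 13 mL/min.
kefovudine: 10–59 mL/min → 42% of 200 mg = 84 mg.
caridronate: 10–29 mL/min → 50% of 400 mg = 200 mg.
Total = 84 + 200 = 284 mg.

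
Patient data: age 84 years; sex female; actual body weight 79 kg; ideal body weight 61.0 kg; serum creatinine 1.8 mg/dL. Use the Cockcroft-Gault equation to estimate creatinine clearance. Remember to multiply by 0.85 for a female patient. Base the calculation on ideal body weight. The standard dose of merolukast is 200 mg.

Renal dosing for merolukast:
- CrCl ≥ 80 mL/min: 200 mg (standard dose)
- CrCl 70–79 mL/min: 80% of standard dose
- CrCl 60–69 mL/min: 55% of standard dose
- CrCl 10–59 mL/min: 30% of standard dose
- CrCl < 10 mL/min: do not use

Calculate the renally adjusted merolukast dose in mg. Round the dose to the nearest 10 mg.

CrCl = (140 − 84) × 61 / (72 × 1.8) × 0.85 = 3416.0 / 129.60 × 0.85 ≈ 22.4 mL/min
CrCl ≈ 22 mL/min → bracket 10–59 mL/min.
30% of 200 mg = 60 mg

60 mg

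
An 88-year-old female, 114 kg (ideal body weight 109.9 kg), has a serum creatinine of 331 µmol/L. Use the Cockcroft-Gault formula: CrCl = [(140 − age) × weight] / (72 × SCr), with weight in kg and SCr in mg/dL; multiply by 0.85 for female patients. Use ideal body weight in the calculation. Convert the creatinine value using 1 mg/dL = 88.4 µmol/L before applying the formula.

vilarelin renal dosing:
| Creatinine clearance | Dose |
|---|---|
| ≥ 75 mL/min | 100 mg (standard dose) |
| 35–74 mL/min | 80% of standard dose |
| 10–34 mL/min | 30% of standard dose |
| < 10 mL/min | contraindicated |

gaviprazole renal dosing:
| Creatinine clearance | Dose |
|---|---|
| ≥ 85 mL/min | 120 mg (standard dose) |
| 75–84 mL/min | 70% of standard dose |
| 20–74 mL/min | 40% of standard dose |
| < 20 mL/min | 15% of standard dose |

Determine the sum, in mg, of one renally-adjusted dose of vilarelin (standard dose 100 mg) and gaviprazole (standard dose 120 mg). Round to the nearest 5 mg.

50 mg

SCr = 331 / 88.4 = 3.744 mg/dL
CrCl = (140 − 88) × 109.9 / (72 × 3.744) × 0.85 = 5714.8 / 269.57 × 0.85 ≈ 18.0 mL/min
CrCl ≈ 18 mL/min.
vilarelin: 10–34 mL/min → 30% of 100 mg = 30 mg.
gaviprazole: < 20 mL/min → 15% of 120 mg = 18 mg.
Total = 30 + 18 = 48 mg.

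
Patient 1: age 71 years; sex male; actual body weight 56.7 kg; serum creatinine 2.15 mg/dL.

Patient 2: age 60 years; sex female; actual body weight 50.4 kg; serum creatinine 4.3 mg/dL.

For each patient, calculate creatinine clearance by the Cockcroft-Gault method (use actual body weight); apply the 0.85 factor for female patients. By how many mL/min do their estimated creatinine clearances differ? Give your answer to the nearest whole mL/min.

Patient 1: CrCl = (140 − 71) × 56.7 / (72 × 2.15) = 3912.3 / 154.80 ≈ 25.3 mL/min
Patient 2: CrCl = (140 − 60) × 50.4 / (72 × 4.3) × 0.85 = 4032.0 / 309.60 × 0.85 ≈ 11.1 mL/min
|25.3 − 11.1| = 14.2 mL/min

14 mL/min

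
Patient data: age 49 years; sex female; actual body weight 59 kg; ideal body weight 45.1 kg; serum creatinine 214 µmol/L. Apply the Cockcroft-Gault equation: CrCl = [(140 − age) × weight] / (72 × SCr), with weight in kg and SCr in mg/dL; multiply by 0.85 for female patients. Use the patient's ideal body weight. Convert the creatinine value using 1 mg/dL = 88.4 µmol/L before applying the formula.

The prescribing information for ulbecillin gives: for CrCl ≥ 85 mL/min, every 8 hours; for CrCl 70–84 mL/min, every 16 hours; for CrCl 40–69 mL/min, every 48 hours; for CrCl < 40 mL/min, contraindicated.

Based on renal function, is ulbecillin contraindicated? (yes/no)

yes

SCr = 214 / 88.4 = 2.421 mg/dL
CrCl = (140 − 49) × 45.1 / (72 × 2.421) × 0.85 = 4104.1 / 174.31 × 0.85 ≈ 20.0 mL/min
CrCl ≈ 20 mL/min, which is < 40 mL/min.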